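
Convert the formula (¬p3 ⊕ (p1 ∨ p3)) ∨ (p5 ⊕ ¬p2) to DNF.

(¬p3 ⊕ (p1 ∨ p3)) ∨ (p5 ⊕ ¬p2)
≡ (¬p3 ∧ ¬(p1 ∨ p3)) ∨ (¬¬p3 ∧ (p1 ∨ p3)) ∨ (p5 ⊕ ¬p2)   (expand ⊕)
≡ (¬p3 ∧ ¬(p1 ∨ p3)) ∨ (¬¬p3 ∧ (p1 ∨ p3)) ∨ (p5 ∧ ¬¬p2) ∨ (¬p5 ∧ ¬p2)   (expand ⊕)
≡ (¬p3 ∧ ¬p1 ∧ ¬p3) ∨ (¬¬p3 ∧ (p1 ∨ p3)) ∨ (p5 ∧ ¬¬p2) ∨ (¬p5 ∧ ¬p2)   (De Morgan)
≡ (¬p3 ∧ ¬p1 ∧ ¬p3) ∨ (p3 ∧ (p1 ∨ p3)) ∨ (p5 ∧ ¬¬p2) ∨ (¬p5 ∧ ¬p2)   (double negation)
≡ (¬p3 ∧ ¬p1 ∧ ¬p3) ∨ (p3 ∧ (p1 ∨ p3)) ∨ (p5 ∧ p2) ∨ (¬p5 ∧ ¬p2)   (double negation)
≡ (¬p3 ∧ ¬p1 ∧ ¬p3) ∨ (p3 ∧ p1) ∨ (p3 ∧ p3) ∨ (p5 ∧ p2) ∨ (¬p5 ∧ ¬p2)   (distribute ∧ over ∨)
≡ (¬p3 ∧ ¬p1) ∨ p3 ∨ (p5 ∧ p2) ∨ (¬p5 ∧ ¬p2)   (simplify)

(¬p3 ∧ ¬p1) ∨ p3 ∨ (p5 ∧ p2) ∨ (¬p5 ∧ ¬p2)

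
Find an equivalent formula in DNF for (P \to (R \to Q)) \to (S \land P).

(P \land R \land \lnot Q) \lor (S \land P)

(P \to (R \to Q)) \to (S \land P)
⇔ \lnot (P \to (R \to Q)) \lor (S \land P)   — eliminate \to
⇔ \lnot (\lnot P \lor (R \to Q)) \lor (S \land P)   — eliminate \to
⇔ \lnot (\lnot P \lor \lnot R \lor Q) \lor (S \land P)   — eliminate \to
⇔ (\lnot \lnot P \land \lnot \lnot R \land \lnot Q) \lor (S \land P)   — De Morgan
⇔ (P \land \lnot \lnot R \land \lnot Q) \lor (S \land P)   — double negation
⇔ (P \land R \land \lnot Q) \lor (S \land P)   — double negation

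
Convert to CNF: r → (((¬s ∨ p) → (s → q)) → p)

(¬r ∨ ¬s ∨ p) ∧ (¬r ∨ s ∨ p) ∧ (¬r ∨ ¬q ∨ p)

r → (((¬s ∨ p) → (s → q)) → p)
≡ ¬r ∨ (((¬s ∨ p) → (s → q)) → p)   [eliminate →]
≡ ¬r ∨ ¬((¬s ∨ p) → (s → q)) ∨ p   [eliminate →]
≡ ¬r ∨ ¬(¬(¬s ∨ p) ∨ (s → q)) ∨ p   [eliminate →]
≡ ¬r ∨ ¬(¬(¬s ∨ p) ∨ ¬s ∨ q) ∨ p   [eliminate →]
≡ ¬r ∨ (¬¬(¬s ∨ p) ∧ ¬¬s ∧ ¬q) ∨ p   [De Morgan]
≡ ¬r ∨ ((¬s ∨ p) ∧ ¬¬s ∧ ¬q) ∨ p   [double negation]
≡ ¬r ∨ ((¬s ∨ p) ∧ s ∧ ¬q) ∨ p   [double negation]
≡ (¬r ∨ ¬s ∨ p ∨ p) ∧ (¬r ∨ s ∨ p) ∧ (¬r ∨ ¬q ∨ p)   [distribute ∨ over ∧]
≡ (¬r ∨ ¬s ∨ p) ∧ (¬r ∨ s ∨ p) ∧ (¬r ∨ ¬q ∨ p)   [simplify]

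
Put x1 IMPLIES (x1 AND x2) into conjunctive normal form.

NOT x1 OR x2

x1 IMPLIES (x1 AND x2)
⇔ NOT x1 OR (x1 AND x2)   [eliminate IMPLIES]
⇔ (NOT x1 OR x1) AND (NOT x1 OR x2)   [distribute OR over AND]
⇔ NOT x1 OR x2   [simplify]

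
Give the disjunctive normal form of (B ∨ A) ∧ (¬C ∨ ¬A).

B ∧ ¬C ∨ B ∧ ¬A ∨ A ∧ ¬C

(B ∨ A) ∧ (¬C ∨ ¬A)
≡ B ∧ ¬C ∨ B ∧ ¬A ∨ A ∧ ¬C ∨ A ∧ ¬A   (distribute ∧ over ∨)
≡ B ∧ ¬C ∨ B ∧ ¬A ∨ A ∧ ¬C   (simplify)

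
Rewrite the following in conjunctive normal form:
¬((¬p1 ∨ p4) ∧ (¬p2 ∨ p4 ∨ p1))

¬((¬p1 ∨ p4) ∧ (¬p2 ∨ p4 ∨ p1))
= ¬(¬p1 ∨ p4) ∨ ¬(¬p2 ∨ p4 ∨ p1)   (De Morgan)
= (¬¬p1 ∧ ¬p4) ∨ ¬(¬p2 ∨ p4 ∨ p1)   (De Morgan)
= (p1 ∧ ¬p4) ∨ ¬(¬p2 ∨ p4 ∨ p1)   (double negation)
= (p1 ∧ ¬p4) ∨ (¬¬p2 ∧ ¬p4 ∧ ¬p1)   (De Morgan)
= (p1 ∧ ¬p4) ∨ (p2 ∧ ¬p4 ∧ ¬p1)   (double negation)
= (p1 ∨ p2) ∧ (p1 ∨ ¬p4) ∧ (p1 ∨ ¬p1) ∧ (¬p4 ∨ p2) ∧ (¬p4 ∨ ¬p4) ∧ (¬p4 ∨ ¬p1)   (distribute ∨ over ∧)
= (p1 ∨ p2) ∧ ¬p4   (simplify)

(p1 ∨ p2) ∧ ¬p4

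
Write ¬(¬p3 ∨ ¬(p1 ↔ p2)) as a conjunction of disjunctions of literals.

p3 ∧ (¬p1 ∨ p2) ∧ (¬p2 ∨ p1)

¬(¬p3 ∨ ¬(p1 ↔ p2))
≡ ¬(¬p3 ∨ ¬((p1 → p2) ∧ (p2 → p1)))
≡ ¬(¬p3 ∨ ¬((¬p1 ∨ p2) ∧ (p2 → p1)))
≡ ¬(¬p3 ∨ ¬((¬p1 ∨ p2) ∧ (¬p2 ∨ p1)))
≡ ¬¬p3 ∧ ¬¬((¬p1 ∨ p2) ∧ (¬p2 ∨ p1))
≡ p3 ∧ ¬¬((¬p1 ∨ p2) ∧ (¬p2 ∨ p1))
≡ p3 ∧ (¬p1 ∨ p2) ∧ (¬p2 ∨ p1)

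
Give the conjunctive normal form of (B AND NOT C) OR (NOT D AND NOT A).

(B OR NOT D) AND (B OR NOT A) AND (NOT C OR NOT D) AND (NOT C OR NOT A)

(B AND NOT C) OR (NOT D AND NOT A)
≡ (B OR NOT D) AND (B OR NOT A) AND (NOT C OR NOT D) AND (NOT C OR NOT A)   — distribute OR over AND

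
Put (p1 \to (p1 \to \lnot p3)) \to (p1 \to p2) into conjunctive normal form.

p3 \lor \lnot p1 \lor p2

(p1 \to (p1 \to \lnot p3)) \to (p1 \to p2)
≡ \lnot (p1 \to (p1 \to \lnot p3)) \lor (p1 \to p2)   (eliminate \to)
≡ \lnot (\lnot p1 \lor (p1 \to \lnot p3)) \lor (p1 \to p2)   (eliminate \to)
≡ \lnot (\lnot p1 \lor \lnot p1 \lor \lnot p3) \lor (p1 \to p2)   (eliminate \to)
≡ \lnot (\lnot p1 \lor \lnot p1 \lor \lnot p3) \lor \lnot p1 \lor p2   (eliminate \to)
≡ (\lnot \lnot p1 \land \lnot \lnot p1 \land \lnot \lnot p3) \lor \lnot p1 \lor p2   (De Morgan)
≡ (p1 \land \lnot \lnot p1 \land \lnot \lnot p3) \lor \lnot p1 \lor p2   (double negation)
≡ (p1 \land p1 \land \lnot \lnot p3) \lor \lnot p1 \lor p2   (double negation)
≡ (p1 \land p1 \land p3) \lor \lnot p1 \lor p2   (double negation)
≡ (p1 \lor \lnot p1 \lor p2) \land (p1 \lor \lnot p1 \lor p2) \land (p3 \lor \lnot p1 \lor p2)   (distribute \lor over \land)
≡ p3 \lor \lnot p1 \lor p2   (simplify)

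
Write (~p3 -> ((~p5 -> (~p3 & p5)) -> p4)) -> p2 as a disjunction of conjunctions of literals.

(~p3 & p5 & ~p4) | p2

(~p3 -> ((~p5 -> (~p3 & p5)) -> p4)) -> p2
≡ ~(~p3 -> ((~p5 -> (~p3 & p5)) -> p4)) | p2   (eliminate ->)
≡ ~(~~p3 | ((~p5 -> (~p3 & p5)) -> p4)) | p2   (eliminate ->)
≡ ~(~~p3 | ~(~p5 -> (~p3 & p5)) | p4) | p2   (eliminate ->)
≡ ~(~~p3 | ~(~~p5 | (~p3 & p5)) | p4) | p2   (eliminate ->)
≡ (~~~p3 & ~~(~~p5 | (~p3 & p5)) & ~p4) | p2   (De Morgan)
≡ (~p3 & ~~(~~p5 | (~p3 & p5)) & ~p4) | p2   (double negation)
≡ (~p3 & (~~p5 | (~p3 & p5)) & ~p4) | p2   (double negation)
≡ (~p3 & (p5 | (~p3 & p5)) & ~p4) | p2   (double negation)
≡ (~p3 & p5 & ~p4) | (~p3 & ~p3 & p5 & ~p4) | p2   (distribute & over |)
≡ (~p3 & p5 & ~p4) | p2   (simplify)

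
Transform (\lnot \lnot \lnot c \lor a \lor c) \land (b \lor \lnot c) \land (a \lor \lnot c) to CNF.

(\lnot \lnot \lnot c \lor a \lor c) \land (b \lor \lnot c) \land (a \lor \lnot c)
≡ (\lnot c \lor a \lor c) \land (b \lor \lnot c) \land (a \lor \lnot c)   [double negation]
≡ (b \lor \lnot c) \land (a \lor \lnot c)   [simplify]

(b \lor \lnot c) \land (a \lor \lnot c)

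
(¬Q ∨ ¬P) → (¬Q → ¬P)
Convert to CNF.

(¬Q ∨ ¬P) → (¬Q → ¬P)
≡ ¬(¬Q ∨ ¬P) ∨ (¬Q → ¬P)   — eliminate →
≡ ¬(¬Q ∨ ¬P) ∨ ¬¬Q ∨ ¬P   — eliminate →
≡ (¬¬Q ∧ ¬¬P) ∨ ¬¬Q ∨ ¬P   — De Morgan
≡ (Q ∧ ¬¬P) ∨ ¬¬Q ∨ ¬P   — double negation
≡ (Q ∧ P) ∨ ¬¬Q ∨ ¬P   — double negation
≡ (Q ∧ P) ∨ Q ∨ ¬P   — double negation
≡ (Q ∨ Q ∨ ¬P) ∧ (P ∨ Q ∨ ¬P)   — distribute ∨ over ∧
≡ Q ∨ ¬P   — simplify

Q ∨ ¬P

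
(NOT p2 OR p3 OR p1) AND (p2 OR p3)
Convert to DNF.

p3 OR (p1 AND p2)

(NOT p2 OR p3 OR p1) AND (p2 OR p3)
= (NOT p2 AND p2) OR (NOT p2 AND p3) OR (p3 AND p2) OR (p3 AND p3) OR (p1 AND p2) OR (p1 AND p3)
= p3 OR (p1 AND p2)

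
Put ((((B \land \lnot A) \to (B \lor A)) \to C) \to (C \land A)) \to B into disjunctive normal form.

(C \land \lnot A) \lor B

((((B \land \lnot A) \to (B \lor A)) \to C) \to (C \land A)) \to B
≡ \lnot ((((B \land \lnot A) \to (B \lor A)) \to C) \to (C \land A)) \lor B   — eliminate \to
≡ \lnot (\lnot (((B \land \lnot A) \to (B \lor A)) \to C) \lor (C \land A)) \lor B   — eliminate \to
≡ \lnot (\lnot (\lnot ((B \land \lnot A) \to (B \lor A)) \lor C) \lor (C \land A)) \lor B   — eliminate \to
≡ \lnot (\lnot (\lnot (\lnot (B \land \lnot A) \lor B \lor A) \lor C) \lor (C \land A)) \lor B   — eliminate \to
≡ (\lnot \lnot (\lnot (\lnot (B \land \lnot A) \lor B \lor A) \lor C) \land \lnot (C \land A)) \lor B   — De Morgan
≡ ((\lnot (\lnot (B \land \lnot A) \lor B \lor A) \lor C) \land \lnot (C \land A)) \lor B   — double negation
≡ (((\lnot \lnot (B \land \lnot A) \land \lnot B \land \lnot A) \lor C) \land \lnot (C \land A)) \lor B   — De Morgan
≡ (((B \land \lnot A \land \lnot B \land \lnot A) \lor C) \land \lnot (C \land A)) \lor B   — double negation
≡ (((B \land \lnot A \land \lnot B \land \lnot A) \lor C) \land (\lnot C \lor \lnot A)) \lor B   — De Morgan
≡ (B \land \lnot A \land \lnot B \land \lnot A \land \lnot C) \lor (B \land \lnot A \land \lnot B \land \lnot A \land \lnot A) \lor (C \land \lnot C) \lor (C \land \lnot A) \lor B   — distribute \land over \lor
≡ (C \land \lnot A) \lor B   — simplify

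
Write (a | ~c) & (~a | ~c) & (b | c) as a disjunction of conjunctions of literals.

~c & b

(a | ~c) & (~a | ~c) & (b | c)
≡ (a & ~a & b) | (a & ~a & c) | (a & ~c & b) | (a & ~c & c) | (~c & ~a & b) | (~c & ~a & c) | (~c & ~c & b) | (~c & ~c & c)   (distribute & over |)
≡ ~c & b   (simplify)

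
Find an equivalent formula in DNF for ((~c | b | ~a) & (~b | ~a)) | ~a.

((~c | b | ~a) & (~b | ~a)) | ~a
⇔ (~c & ~b) | (~c & ~a) | (b & ~b) | (b & ~a) | (~a & ~b) | (~a & ~a) | ~a   [distribute & over |]
⇔ (~c & ~b) | ~a   [simplify]

(~c & ~b) | ~a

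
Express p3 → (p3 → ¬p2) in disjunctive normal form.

¬p3 ∨ ¬p2

p3 → (p3 → ¬p2)
≡ ¬p3 ∨ (p3 → ¬p2)   (eliminate →)
≡ ¬p3 ∨ ¬p3 ∨ ¬p2   (eliminate →)
≡ ¬p3 ∨ ¬p2   (simplify)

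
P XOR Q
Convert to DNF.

(P AND NOT Q) OR (NOT P AND Q)

P XOR Q
⇔ (P AND NOT Q) OR (NOT P AND Q)   [expand XOR]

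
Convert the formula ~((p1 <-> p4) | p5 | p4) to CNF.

~((p1 <-> p4) | p5 | p4)
= ~(((p1 -> p4) & (p4 -> p1)) | p5 | p4)   [eliminate <->]
= ~(((~p1 | p4) & (p4 -> p1)) | p5 | p4)   [eliminate ->]
= ~(((~p1 | p4) & (~p4 | p1)) | p5 | p4)   [eliminate ->]
= ~((~p1 | p4) & (~p4 | p1)) & ~p5 & ~p4   [De Morgan]
= (~(~p1 | p4) | ~(~p4 | p1)) & ~p5 & ~p4   [De Morgan]
= ((~~p1 & ~p4) | ~(~p4 | p1)) & ~p5 & ~p4   [De Morgan]
= ((p1 & ~p4) | ~(~p4 | p1)) & ~p5 & ~p4   [double negation]
= ((p1 & ~p4) | (~~p4 & ~p1)) & ~p5 & ~p4   [De Morgan]
= ((p1 & ~p4) | (p4 & ~p1)) & ~p5 & ~p4   [double negation]
= (p1 | p4) & (p1 | ~p1) & (~p4 | p4) & (~p4 | ~p1) & ~p5 & ~p4   [distribute | over &]
= (p1 | p4) & ~p5 & ~p4   [simplify]

(p1 | p4) & ~p5 & ~p4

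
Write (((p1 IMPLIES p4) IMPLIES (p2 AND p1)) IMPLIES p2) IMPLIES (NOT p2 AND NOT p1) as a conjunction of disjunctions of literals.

(((p1 IMPLIES p4) IMPLIES (p2 AND p1)) IMPLIES p2) IMPLIES (NOT p2 AND NOT p1)
⇔ NOT (((p1 IMPLIES p4) IMPLIES (p2 AND p1)) IMPLIES p2) OR (NOT p2 AND NOT p1)   [eliminate IMPLIES]
⇔ NOT (NOT ((p1 IMPLIES p4) IMPLIES (p2 AND p1)) OR p2) OR (NOT p2 AND NOT p1)   [eliminate IMPLIES]
⇔ NOT (NOT (NOT (p1 IMPLIES p4) OR (p2 AND p1)) OR p2) OR (NOT p2 AND NOT p1)   [eliminate IMPLIES]
⇔ NOT (NOT (NOT (NOT p1 OR p4) OR (p2 AND p1)) OR p2) OR (NOT p2 AND NOT p1)   [eliminate IMPLIES]
⇔ (NOT NOT (NOT (NOT p1 OR p4) OR (p2 AND p1)) AND NOT p2) OR (NOT p2 AND NOT p1)   [De Morgan]
⇔ ((NOT (NOT p1 OR p4) OR (p2 AND p1)) AND NOT p2) OR (NOT p2 AND NOT p1)   [double negation]
⇔ (((NOT NOT p1 AND NOT p4) OR (p2 AND p1)) AND NOT p2) OR (NOT p2 AND NOT p1)   [De Morgan]
⇔ (((p1 AND NOT p4) OR (p2 AND p1)) AND NOT p2) OR (NOT p2 AND NOT p1)   [double negation]
⇔ (p1 OR p2 OR NOT p2) AND (p1 OR p2 OR NOT p1) AND (p1 OR p1 OR NOT p2) AND (p1 OR p1 OR NOT p1) AND (NOT p4 OR p2 OR NOT p2) AND (NOT p4 OR p2 OR NOT p1) AND (NOT p4 OR p1 OR NOT p2) AND (NOT p4 OR p1 OR NOT p1) AND (NOT p2 OR NOT p2) AND (NOT p2 OR NOT p1)   [distribute OR over AND]
⇔ (NOT p4 OR p2 OR NOT p1) AND NOT p2   [simplify]

(NOT p4 OR p2 OR NOT p1) AND NOT p2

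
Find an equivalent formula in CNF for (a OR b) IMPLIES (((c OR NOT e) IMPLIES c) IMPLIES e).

(a OR b) IMPLIES (((c OR NOT e) IMPLIES c) IMPLIES e)
≡ NOT (a OR b) OR (((c OR NOT e) IMPLIES c) IMPLIES e)   [eliminate IMPLIES]
≡ NOT (a OR b) OR NOT ((c OR NOT e) IMPLIES c) OR e   [eliminate IMPLIES]
≡ NOT (a OR b) OR NOT (NOT (c OR NOT e) OR c) OR e   [eliminate IMPLIES]
≡ (NOT a AND NOT b) OR NOT (NOT (c OR NOT e) OR c) OR e   [De Morgan]
≡ (NOT a AND NOT b) OR (NOT NOT (c OR NOT e) AND NOT c) OR e   [De Morgan]
≡ (NOT a AND NOT b) OR ((c OR NOT e) AND NOT c) OR e   [double negation]
≡ (NOT a OR c OR NOT e OR e) AND (NOT a OR NOT c OR e) AND (NOT b OR c OR NOT e OR e) AND (NOT b OR NOT c OR e)   [distribute OR over AND]
≡ (NOT a OR NOT c OR e) AND (NOT b OR NOT c OR e)   [simplify]

(NOT a OR NOT c OR e) AND (NOT b OR NOT c OR e)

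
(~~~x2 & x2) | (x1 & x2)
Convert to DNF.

x1 & x2

(~~~x2 & x2) | (x1 & x2)
⇔ (~x2 & x2) | (x1 & x2)   [double negation]
⇔ x1 & x2   [simplify]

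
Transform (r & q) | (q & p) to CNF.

(r & q) | (q & p)
= (r | q) & (r | p) & (q | q) & (q | p)   [distribute | over &]
= (r | p) & q   [simplify]

(r | p) & q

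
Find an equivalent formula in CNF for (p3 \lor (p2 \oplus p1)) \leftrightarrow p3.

(\lnot p2 \lor p1 \lor p3) \land (\lnot p1 \lor p2 \lor p3)

(p3 \lor (p2 \oplus p1)) \leftrightarrow p3
≡ ((p3 \lor (p2 \oplus p1)) \to p3) \land (p3 \to (p3 \lor (p2 \oplus p1)))   [eliminate \leftrightarrow]
≡ (\lnot (p3 \lor (p2 \oplus p1)) \lor p3) \land (p3 \to (p3 \lor (p2 \oplus p1)))   [eliminate \to]
≡ (\lnot (p3 \lor ((p2 \lor p1) \land \lnot (p2 \land p1))) \lor p3) \land (p3 \to (p3 \lor (p2 \oplus p1)))   [expand \oplus]
≡ (\lnot (p3 \lor ((p2 \lor p1) \land \lnot (p2 \land p1))) \lor p3) \land (\lnot p3 \lor p3 \lor (p2 \oplus p1))   [eliminate \to]
≡ (\lnot (p3 \lor ((p2 \lor p1) \land \lnot (p2 \land p1))) \lor p3) \land (\lnot p3 \lor p3 \lor ((p2 \lor p1) \land \lnot (p2 \land p1)))   [expand \oplus]
≡ ((\lnot p3 \land \lnot ((p2 \lor p1) \land \lnot (p2 \land p1))) \lor p3) \land (\lnot p3 \lor p3 \lor ((p2 \lor p1) \land \lnot (p2 \land p1)))   [De Morgan]
≡ ((\lnot p3 \land (\lnot (p2 \lor p1) \lor \lnot \lnot (p2 \land p1))) \lor p3) \land (\lnot p3 \lor p3 \lor ((p2 \lor p1) \land \lnot (p2 \land p1)))   [De Morgan]
≡ ((\lnot p3 \land ((\lnot p2 \land \lnot p1) \lor \lnot \lnot (p2 \land p1))) \lor p3) \land (\lnot p3 \lor p3 \lor ((p2 \lor p1) \land \lnot (p2 \land p1)))   [De Morgan]
≡ ((\lnot p3 \land ((\lnot p2 \land \lnot p1) \lor (p2 \land p1))) \lor p3) \land (\lnot p3 \lor p3 \lor ((p2 \lor p1) \land \lnot (p2 \land p1)))   [double negation]
≡ ((\lnot p3 \land ((\lnot p2 \land \lnot p1) \lor (p2 \land p1))) \lor p3) \land (\lnot p3 \lor p3 \lor ((p2 \lor p1) \land (\lnot p2 \lor \lnot p1)))   [De Morgan]
≡ (\lnot p3 \lor p3) \land (\lnot p2 \lor p2 \lor p3) \land (\lnot p2 \lor p1 \lor p3) \land (\lnot p1 \lor p2 \lor p3) \land (\lnot p1 \lor p1 \lor p3) \land (\lnot p3 \lor p3 \lor p2 \lor p1) \land (\lnot p3 \lor p3 \lor \lnot p2 \lor \lnot p1)   [distribute \lor over \land]
≡ (\lnot p2 \lor p1 \lor p3) \land (\lnot p1 \lor p2 \lor p3)   [simplify]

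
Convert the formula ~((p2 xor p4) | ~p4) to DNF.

~((p2 xor p4) | ~p4)
≡ ~((p2 & ~p4) | (~p2 & p4) | ~p4)   [expand xor]
≡ ~(p2 & ~p4) & ~(~p2 & p4) & ~~p4   [De Morgan]
≡ (~p2 | ~~p4) & ~(~p2 & p4) & ~~p4   [De Morgan]
≡ (~p2 | p4) & ~(~p2 & p4) & ~~p4   [double negation]
≡ (~p2 | p4) & (~~p2 | ~p4) & ~~p4   [De Morgan]
≡ (~p2 | p4) & (p2 | ~p4) & ~~p4   [double negation]
≡ (~p2 | p4) & (p2 | ~p4) & p4   [double negation]
≡ (~p2 & p2 & p4) | (~p2 & ~p4 & p4) | (p4 & p2 & p4) | (p4 & ~p4 & p4)   [distribute & over |]
≡ p4 & p2   [simplify]

p4 & p2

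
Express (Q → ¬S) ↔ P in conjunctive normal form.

(Q → ¬S) ↔ P
≡ ((Q → ¬S) → P) ∧ (P → (Q → ¬S))   [eliminate ↔]
≡ (¬(Q → ¬S) ∨ P) ∧ (P → (Q → ¬S))   [eliminate →]
≡ (¬(¬Q ∨ ¬S) ∨ P) ∧ (P → (Q → ¬S))   [eliminate →]
≡ (¬(¬Q ∨ ¬S) ∨ P) ∧ (¬P ∨ (Q → ¬S))   [eliminate →]
≡ (¬(¬Q ∨ ¬S) ∨ P) ∧ (¬P ∨ ¬Q ∨ ¬S)   [eliminate →]
≡ ((¬¬Q ∧ ¬¬S) ∨ P) ∧ (¬P ∨ ¬Q ∨ ¬S)   [De Morgan]
≡ ((Q ∧ ¬¬S) ∨ P) ∧ (¬P ∨ ¬Q ∨ ¬S)   [double negation]
≡ ((Q ∧ S) ∨ P) ∧ (¬P ∨ ¬Q ∨ ¬S)   [double negation]
≡ (Q ∨ P) ∧ (S ∨ P) ∧ (¬P ∨ ¬Q ∨ ¬S)   [distribute ∨ over ∧]

(Q ∨ P) ∧ (S ∨ P) ∧ (¬P ∨ ¬Q ∨ ¬S)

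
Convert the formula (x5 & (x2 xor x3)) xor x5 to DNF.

(x5 & (x2 xor x3)) xor x5
⇔ (x5 & (x2 xor x3) & ~x5) | (~(x5 & (x2 xor x3)) & x5)   (expand xor)
⇔ (x5 & ((x2 & ~x3) | (~x2 & x3)) & ~x5) | (~(x5 & (x2 xor x3)) & x5)   (expand xor)
⇔ (x5 & ((x2 & ~x3) | (~x2 & x3)) & ~x5) | (~(x5 & ((x2 & ~x3) | (~x2 & x3))) & x5)   (expand xor)
⇔ (x5 & ((x2 & ~x3) | (~x2 & x3)) & ~x5) | ((~x5 | ~((x2 & ~x3) | (~x2 & x3))) & x5)   (De Morgan)
⇔ (x5 & ((x2 & ~x3) | (~x2 & x3)) & ~x5) | ((~x5 | (~(x2 & ~x3) & ~(~x2 & x3))) & x5)   (De Morgan)
⇔ (x5 & ((x2 & ~x3) | (~x2 & x3)) & ~x5) | ((~x5 | ((~x2 | ~~x3) & ~(~x2 & x3))) & x5)   (De Morgan)
⇔ (x5 & ((x2 & ~x3) | (~x2 & x3)) & ~x5) | ((~x5 | ((~x2 | x3) & ~(~x2 & x3))) & x5)   (double negation)
⇔ (x5 & ((x2 & ~x3) | (~x2 & x3)) & ~x5) | ((~x5 | ((~x2 | x3) & (~~x2 | ~x3))) & x5)   (De Morgan)
⇔ (x5 & ((x2 & ~x3) | (~x2 & x3)) & ~x5) | ((~x5 | ((~x2 | x3) & (x2 | ~x3))) & x5)   (double negation)
⇔ (x5 & x2 & ~x3 & ~x5) | (x5 & ~x2 & x3 & ~x5) | (~x5 & x5) | (~x2 & x2 & x5) | (~x2 & ~x3 & x5) | (x3 & x2 & x5) | (x3 & ~x3 & x5)   (distribute & over |)
⇔ (~x2 & ~x3 & x5) | (x3 & x2 & x5)   (simplify)

(~x2 & ~x3 & x5) | (x3 & x2 & x5)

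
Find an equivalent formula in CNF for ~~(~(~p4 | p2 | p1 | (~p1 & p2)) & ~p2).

p4 & ~p2 & ~p1

~~(~(~p4 | p2 | p1 | (~p1 & p2)) & ~p2)
≡ ~(~p4 | p2 | p1 | (~p1 & p2)) & ~p2
≡ ~~p4 & ~p2 & ~p1 & ~(~p1 & p2) & ~p2
≡ p4 & ~p2 & ~p1 & ~(~p1 & p2) & ~p2
≡ p4 & ~p2 & ~p1 & (~~p1 | ~p2) & ~p2
≡ p4 & ~p2 & ~p1 & (p1 | ~p2) & ~p2
≡ p4 & ~p2 & ~p1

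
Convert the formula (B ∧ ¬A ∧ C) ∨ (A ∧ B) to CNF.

B ∧ (C ∨ A)

(B ∧ ¬A ∧ C) ∨ (A ∧ B)
≡ (B ∨ A) ∧ (B ∨ B) ∧ (¬A ∨ A) ∧ (¬A ∨ B) ∧ (C ∨ A) ∧ (C ∨ B)   [distribute ∨ over ∧]
≡ B ∧ (C ∨ A)   [simplify]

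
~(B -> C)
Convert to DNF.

B & ~C

~(B -> C)
≡ ~(~B | C)   [eliminate ->]
≡ ~~B & ~C   [De Morgan]
≡ B & ~C   [double negation]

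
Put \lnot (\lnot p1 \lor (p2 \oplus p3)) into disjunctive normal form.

\lnot (\lnot p1 \lor (p2 \oplus p3))
⇔ \lnot (\lnot p1 \lor (p2 \land \lnot p3) \lor (\lnot p2 \land p3))   [expand \oplus]
⇔ \lnot \lnot p1 \land \lnot (p2 \land \lnot p3) \land \lnot (\lnot p2 \land p3)   [De Morgan]
⇔ p1 \land \lnot (p2 \land \lnot p3) \land \lnot (\lnot p2 \land p3)   [double negation]
⇔ p1 \land (\lnot p2 \lor \lnot \lnot p3) \land \lnot (\lnot p2 \land p3)   [De Morgan]
⇔ p1 \land (\lnot p2 \lor p3) \land \lnot (\lnot p2 \land p3)   [double negation]
⇔ p1 \land (\lnot p2 \lor p3) \land (\lnot \lnot p2 \lor \lnot p3)   [De Morgan]
⇔ p1 \land (\lnot p2 \lor p3) \land (p2 \lor \lnot p3)   [double negation]
⇔ (p1 \land \lnot p2 \land p2) \lor (p1 \land \lnot p2 \land \lnot p3) \lor (p1 \land p3 \land p2) \lor (p1 \land p3 \land \lnot p3)   [distribute \land over \lor]
⇔ (p1 \land \lnot p2 \land \lnot p3) \lor (p1 \land p3 \land p2)   [simplify]

(p1 \land \lnot p2 \land \lnot p3) \lor (p1 \land p3 \land p2)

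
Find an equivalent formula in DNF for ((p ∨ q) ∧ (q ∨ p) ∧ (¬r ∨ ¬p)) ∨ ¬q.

((p ∨ q) ∧ (q ∨ p) ∧ (¬r ∨ ¬p)) ∨ ¬q
≡ (p ∧ q ∧ ¬r) ∨ (p ∧ q ∧ ¬p) ∨ (p ∧ p ∧ ¬r) ∨ (p ∧ p ∧ ¬p) ∨ (q ∧ q ∧ ¬r) ∨ (q ∧ q ∧ ¬p) ∨ (q ∧ p ∧ ¬r) ∨ (q ∧ p ∧ ¬p) ∨ ¬q   — distribute ∧ over ∨
≡ (p ∧ ¬r) ∨ (q ∧ ¬r) ∨ (q ∧ ¬p) ∨ ¬q   — simplify

(p ∧ ¬r) ∨ (q ∧ ¬r) ∨ (q ∧ ¬p) ∨ ¬q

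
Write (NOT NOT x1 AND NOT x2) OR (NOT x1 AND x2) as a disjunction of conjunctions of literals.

(NOT NOT x1 AND NOT x2) OR (NOT x1 AND x2)
= (x1 AND NOT x2) OR (NOT x1 AND x2)   — double negation

(x1 AND NOT x2) OR (NOT x1 AND x2)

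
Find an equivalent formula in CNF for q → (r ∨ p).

¬q ∨ r ∨ p

q → (r ∨ p)
≡ ¬q ∨ r ∨ p   [eliminate →]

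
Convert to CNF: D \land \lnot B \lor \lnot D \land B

(D \lor B) \land (\lnot B \lor \lnot D)

D \land \lnot B \lor \lnot D \land B
= (D \lor \lnot D) \land (D \lor B) \land (\lnot B \lor \lnot D) \land (\lnot B \lor B)   (distribute \lor over \land)
= (D \lor B) \land (\lnot B \lor \lnot D)   (simplify)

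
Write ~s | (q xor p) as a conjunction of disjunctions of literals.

~s | (q xor p)
= ~s | ((q | p) & ~(q & p))   — expand xor
= ~s | ((q | p) & (~q | ~p))   — De Morgan
= (~s | q | p) & (~s | ~q | ~p)   — distribute | over &

(~s | q | p) & (~s | ~q | ~p)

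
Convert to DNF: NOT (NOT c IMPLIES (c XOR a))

NOT c AND NOT a

NOT (NOT c IMPLIES (c XOR a))
⇔ NOT (NOT NOT c OR (c XOR a))
⇔ NOT (NOT NOT c OR (c AND NOT a) OR (NOT c AND a))
⇔ NOT NOT NOT c AND NOT (c AND NOT a) AND NOT (NOT c AND a)
⇔ NOT c AND NOT (c AND NOT a) AND NOT (NOT c AND a)
⇔ NOT c AND (NOT c OR NOT NOT a) AND NOT (NOT c AND a)
⇔ NOT c AND (NOT c OR a) AND NOT (NOT c AND a)
⇔ NOT c AND (NOT c OR a) AND (NOT NOT c OR NOT a)
⇔ NOT c AND (NOT c OR a) AND (c OR NOT a)
⇔ (NOT c AND NOT c AND c) OR (NOT c AND NOT c AND NOT a) OR (NOT c AND a AND c) OR (NOT c AND a AND NOT a)
⇔ NOT c AND NOT a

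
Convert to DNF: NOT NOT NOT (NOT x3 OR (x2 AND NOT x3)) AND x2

x3 AND x2

NOT NOT NOT (NOT x3 OR (x2 AND NOT x3)) AND x2
≡ NOT (NOT x3 OR (x2 AND NOT x3)) AND x2   — double negation
≡ NOT NOT x3 AND NOT (x2 AND NOT x3) AND x2   — De Morgan
≡ x3 AND NOT (x2 AND NOT x3) AND x2   — double negation
≡ x3 AND (NOT x2 OR NOT NOT x3) AND x2   — De Morgan
≡ x3 AND (NOT x2 OR x3) AND x2   — double negation
≡ (x3 AND NOT x2 AND x2) OR (x3 AND x3 AND x2)   — distribute AND over OR
≡ x3 AND x2   — simplify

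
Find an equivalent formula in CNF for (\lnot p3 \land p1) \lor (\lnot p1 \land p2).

(\lnot p3 \lor \lnot p1) \land (\lnot p3 \lor p2) \land (p1 \lor p2)

(\lnot p3 \land p1) \lor (\lnot p1 \land p2)
= (\lnot p3 \lor \lnot p1) \land (\lnot p3 \lor p2) \land (p1 \lor \lnot p1) \land (p1 \lor p2)
= (\lnot p3 \lor \lnot p1) \land (\lnot p3 \lor p2) \land (p1 \lor p2)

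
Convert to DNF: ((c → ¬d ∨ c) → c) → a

¬c ∨ a

((c → ¬d ∨ c) → c) → a
= ¬((c → ¬d ∨ c) → c) ∨ a   (eliminate →)
= ¬(¬(c → ¬d ∨ c) ∨ c) ∨ a   (eliminate →)
= ¬(¬(¬c ∨ ¬d ∨ c) ∨ c) ∨ a   (eliminate →)
= ¬¬(¬c ∨ ¬d ∨ c) ∧ ¬c ∨ a   (De Morgan)
= (¬c ∨ ¬d ∨ c) ∧ ¬c ∨ a   (double negation)
= ¬c ∧ ¬c ∨ ¬d ∧ ¬c ∨ c ∧ ¬c ∨ a   (distribute ∧ over ∨)
= ¬c ∨ a   (simplify)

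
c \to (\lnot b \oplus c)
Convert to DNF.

c \to (\lnot b \oplus c)
⇔ \lnot c \lor (\lnot b \oplus c)   [eliminate \to]
⇔ \lnot c \lor (\lnot b \land \lnot c) \lor (\lnot \lnot b \land c)   [expand \oplus]
⇔ \lnot c \lor (\lnot b \land \lnot c) \lor (b \land c)   [double negation]
⇔ \lnot c \lor (b \land c)   [simplify]

\lnot c \lor (b \land c)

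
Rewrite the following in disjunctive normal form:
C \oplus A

C \oplus A
≡ C \land \lnot A \lor \lnot C \land A   (expand \oplus)

C \land \lnot A \lor \lnot C \land A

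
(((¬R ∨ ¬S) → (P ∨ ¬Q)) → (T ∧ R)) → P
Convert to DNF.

(R ∧ S ∧ ¬T) ∨ (¬Q ∧ ¬T) ∨ (¬Q ∧ ¬R) ∨ P

(((¬R ∨ ¬S) → (P ∨ ¬Q)) → (T ∧ R)) → P
≡ ¬(((¬R ∨ ¬S) → (P ∨ ¬Q)) → (T ∧ R)) ∨ P   [eliminate →]
≡ ¬(¬((¬R ∨ ¬S) → (P ∨ ¬Q)) ∨ (T ∧ R)) ∨ P   [eliminate →]
≡ ¬(¬(¬(¬R ∨ ¬S) ∨ P ∨ ¬Q) ∨ (T ∧ R)) ∨ P   [eliminate →]
≡ (¬¬(¬(¬R ∨ ¬S) ∨ P ∨ ¬Q) ∧ ¬(T ∧ R)) ∨ P   [De Morgan]
≡ ((¬(¬R ∨ ¬S) ∨ P ∨ ¬Q) ∧ ¬(T ∧ R)) ∨ P   [double negation]
≡ (((¬¬R ∧ ¬¬S) ∨ P ∨ ¬Q) ∧ ¬(T ∧ R)) ∨ P   [De Morgan]
≡ (((R ∧ ¬¬S) ∨ P ∨ ¬Q) ∧ ¬(T ∧ R)) ∨ P   [double negation]
≡ (((R ∧ S) ∨ P ∨ ¬Q) ∧ ¬(T ∧ R)) ∨ P   [double negation]
≡ (((R ∧ S) ∨ P ∨ ¬Q) ∧ (¬T ∨ ¬R)) ∨ P   [De Morgan]
≡ (R ∧ S ∧ ¬T) ∨ (R ∧ S ∧ ¬R) ∨ (P ∧ ¬T) ∨ (P ∧ ¬R) ∨ (¬Q ∧ ¬T) ∨ (¬Q ∧ ¬R) ∨ P   [distribute ∧ over ∨]
≡ (R ∧ S ∧ ¬T) ∨ (¬Q ∧ ¬T) ∨ (¬Q ∧ ¬R) ∨ P   [simplify]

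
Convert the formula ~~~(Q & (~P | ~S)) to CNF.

~~~(Q & (~P | ~S))
= ~(Q & (~P | ~S))
= ~Q | ~(~P | ~S)
= ~Q | (~~P & ~~S)
= ~Q | (P & ~~S)
= ~Q | (P & S)
= (~Q | P) & (~Q | S)

(~Q | P) & (~Q | S)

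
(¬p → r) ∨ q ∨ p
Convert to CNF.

(¬p → r) ∨ q ∨ p
= ¬¬p ∨ r ∨ q ∨ p   — eliminate →
= p ∨ r ∨ q ∨ p   — double negation
= p ∨ r ∨ q   — simplify

p ∨ r ∨ q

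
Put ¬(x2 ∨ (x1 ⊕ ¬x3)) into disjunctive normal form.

(¬x2 ∧ ¬x1 ∧ x3) ∨ (¬x2 ∧ ¬x3 ∧ x1)

¬(x2 ∨ (x1 ⊕ ¬x3))
⇔ ¬(x2 ∨ (x1 ∧ ¬¬x3) ∨ (¬x1 ∧ ¬x3))   [expand ⊕]
⇔ ¬x2 ∧ ¬(x1 ∧ ¬¬x3) ∧ ¬(¬x1 ∧ ¬x3)   [De Morgan]
⇔ ¬x2 ∧ (¬x1 ∨ ¬¬¬x3) ∧ ¬(¬x1 ∧ ¬x3)   [De Morgan]
⇔ ¬x2 ∧ (¬x1 ∨ ¬x3) ∧ ¬(¬x1 ∧ ¬x3)   [double negation]
⇔ ¬x2 ∧ (¬x1 ∨ ¬x3) ∧ (¬¬x1 ∨ ¬¬x3)   [De Morgan]
⇔ ¬x2 ∧ (¬x1 ∨ ¬x3) ∧ (x1 ∨ ¬¬x3)   [double negation]
⇔ ¬x2 ∧ (¬x1 ∨ ¬x3) ∧ (x1 ∨ x3)   [double negation]
⇔ (¬x2 ∧ ¬x1 ∧ x1) ∨ (¬x2 ∧ ¬x1 ∧ x3) ∨ (¬x2 ∧ ¬x3 ∧ x1) ∨ (¬x2 ∧ ¬x3 ∧ x3)   [distribute ∧ over ∨]
⇔ (¬x2 ∧ ¬x1 ∧ x3) ∨ (¬x2 ∧ ¬x3 ∧ x1)   [simplify]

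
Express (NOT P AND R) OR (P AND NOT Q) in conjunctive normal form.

(NOT P AND R) OR (P AND NOT Q)
≡ (NOT P OR P) AND (NOT P OR NOT Q) AND (R OR P) AND (R OR NOT Q)   [distribute OR over AND]
≡ (NOT P OR NOT Q) AND (R OR P) AND (R OR NOT Q)   [simplify]

(NOT P OR NOT Q) AND (R OR P) AND (R OR NOT Q)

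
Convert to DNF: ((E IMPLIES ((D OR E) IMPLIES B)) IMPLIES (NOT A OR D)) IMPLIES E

(NOT E AND A AND NOT D) OR (B AND A AND NOT D) OR E

((E IMPLIES ((D OR E) IMPLIES B)) IMPLIES (NOT A OR D)) IMPLIES E
≡ NOT ((E IMPLIES ((D OR E) IMPLIES B)) IMPLIES (NOT A OR D)) OR E   [eliminate IMPLIES]
≡ NOT (NOT (E IMPLIES ((D OR E) IMPLIES B)) OR NOT A OR D) OR E   [eliminate IMPLIES]
≡ NOT (NOT (NOT E OR ((D OR E) IMPLIES B)) OR NOT A OR D) OR E   [eliminate IMPLIES]
≡ NOT (NOT (NOT E OR NOT (D OR E) OR B) OR NOT A OR D) OR E   [eliminate IMPLIES]
≡ (NOT NOT (NOT E OR NOT (D OR E) OR B) AND NOT NOT A AND NOT D) OR E   [De Morgan]
≡ ((NOT E OR NOT (D OR E) OR B) AND NOT NOT A AND NOT D) OR E   [double negation]
≡ ((NOT E OR (NOT D AND NOT E) OR B) AND NOT NOT A AND NOT D) OR E   [De Morgan]
≡ ((NOT E OR (NOT D AND NOT E) OR B) AND A AND NOT D) OR E   [double negation]
≡ (NOT E AND A AND NOT D) OR (NOT D AND NOT E AND A AND NOT D) OR (B AND A AND NOT D) OR E   [distribute AND over OR]
≡ (NOT E AND A AND NOT D) OR (B AND A AND NOT D) OR E   [simplify]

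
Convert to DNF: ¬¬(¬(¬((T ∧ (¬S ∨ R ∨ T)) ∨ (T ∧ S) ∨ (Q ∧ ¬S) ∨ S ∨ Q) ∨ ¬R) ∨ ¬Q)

¬¬(¬(¬((T ∧ (¬S ∨ R ∨ T)) ∨ (T ∧ S) ∨ (Q ∧ ¬S) ∨ S ∨ Q) ∨ ¬R) ∨ ¬Q)
= ¬(¬((T ∧ (¬S ∨ R ∨ T)) ∨ (T ∧ S) ∨ (Q ∧ ¬S) ∨ S ∨ Q) ∨ ¬R) ∨ ¬Q   [double negation]
= (¬¬((T ∧ (¬S ∨ R ∨ T)) ∨ (T ∧ S) ∨ (Q ∧ ¬S) ∨ S ∨ Q) ∧ ¬¬R) ∨ ¬Q   [De Morgan]
= (((T ∧ (¬S ∨ R ∨ T)) ∨ (T ∧ S) ∨ (Q ∧ ¬S) ∨ S ∨ Q) ∧ ¬¬R) ∨ ¬Q   [double negation]
= (((T ∧ (¬S ∨ R ∨ T)) ∨ (T ∧ S) ∨ (Q ∧ ¬S) ∨ S ∨ Q) ∧ R) ∨ ¬Q   [double negation]
= (T ∧ ¬S ∧ R) ∨ (T ∧ R ∧ R) ∨ (T ∧ T ∧ R) ∨ (T ∧ S ∧ R) ∨ (Q ∧ ¬S ∧ R) ∨ (S ∧ R) ∨ (Q ∧ R) ∨ ¬Q   [distribute ∧ over ∨]
= (T ∧ R) ∨ (S ∧ R) ∨ (Q ∧ R) ∨ ¬Q   [simplify]

(T ∧ R) ∨ (S ∧ R) ∨ (Q ∧ R) ∨ ¬Q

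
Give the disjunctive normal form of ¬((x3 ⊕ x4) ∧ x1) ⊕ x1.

¬x1 ∨ x3 ∧ ¬x4 ∧ x1 ∨ ¬x3 ∧ x4 ∧ x1

¬((x3 ⊕ x4) ∧ x1) ⊕ x1
≡ ¬((x3 ⊕ x4) ∧ x1) ∧ ¬x1 ∨ ¬¬((x3 ⊕ x4) ∧ x1) ∧ x1   (expand ⊕)
≡ ¬((x3 ∧ ¬x4 ∨ ¬x3 ∧ x4) ∧ x1) ∧ ¬x1 ∨ ¬¬((x3 ⊕ x4) ∧ x1) ∧ x1   (expand ⊕)
≡ ¬((x3 ∧ ¬x4 ∨ ¬x3 ∧ x4) ∧ x1) ∧ ¬x1 ∨ ¬¬((x3 ∧ ¬x4 ∨ ¬x3 ∧ x4) ∧ x1) ∧ x1   (expand ⊕)
≡ (¬(x3 ∧ ¬x4 ∨ ¬x3 ∧ x4) ∨ ¬x1) ∧ ¬x1 ∨ ¬¬((x3 ∧ ¬x4 ∨ ¬x3 ∧ x4) ∧ x1) ∧ x1   (De Morgan)
≡ (¬(x3 ∧ ¬x4) ∧ ¬(¬x3 ∧ x4) ∨ ¬x1) ∧ ¬x1 ∨ ¬¬((x3 ∧ ¬x4 ∨ ¬x3 ∧ x4) ∧ x1) ∧ x1   (De Morgan)
≡ ((¬x3 ∨ ¬¬x4) ∧ ¬(¬x3 ∧ x4) ∨ ¬x1) ∧ ¬x1 ∨ ¬¬((x3 ∧ ¬x4 ∨ ¬x3 ∧ x4) ∧ x1) ∧ x1   (De Morgan)
≡ ((¬x3 ∨ x4) ∧ ¬(¬x3 ∧ x4) ∨ ¬x1) ∧ ¬x1 ∨ ¬¬((x3 ∧ ¬x4 ∨ ¬x3 ∧ x4) ∧ x1) ∧ x1   (double negation)
≡ ((¬x3 ∨ x4) ∧ (¬¬x3 ∨ ¬x4) ∨ ¬x1) ∧ ¬x1 ∨ ¬¬((x3 ∧ ¬x4 ∨ ¬x3 ∧ x4) ∧ x1) ∧ x1   (De Morgan)
≡ ((¬x3 ∨ x4) ∧ (x3 ∨ ¬x4) ∨ ¬x1) ∧ ¬x1 ∨ ¬¬((x3 ∧ ¬x4 ∨ ¬x3 ∧ x4) ∧ x1) ∧ x1   (double negation)
≡ ((¬x3 ∨ x4) ∧ (x3 ∨ ¬x4) ∨ ¬x1) ∧ ¬x1 ∨ (x3 ∧ ¬x4 ∨ ¬x3 ∧ x4) ∧ x1 ∧ x1   (double negation)
≡ ¬x3 ∧ x3 ∧ ¬x1 ∨ ¬x3 ∧ ¬x4 ∧ ¬x1 ∨ x4 ∧ x3 ∧ ¬x1 ∨ x4 ∧ ¬x4 ∧ ¬x1 ∨ ¬x1 ∧ ¬x1 ∨ x3 ∧ ¬x4 ∧ x1 ∧ x1 ∨ ¬x3 ∧ x4 ∧ x1 ∧ x1   (distribute ∧ over ∨)
≡ ¬x1 ∨ x3 ∧ ¬x4 ∧ x1 ∨ ¬x3 ∧ x4 ∧ x1   (simplify)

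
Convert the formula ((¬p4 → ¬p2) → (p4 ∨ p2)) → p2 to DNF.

((¬p4 → ¬p2) → (p4 ∨ p2)) → p2
⇔ ¬((¬p4 → ¬p2) → (p4 ∨ p2)) ∨ p2
⇔ ¬(¬(¬p4 → ¬p2) ∨ p4 ∨ p2) ∨ p2
⇔ ¬(¬(¬¬p4 ∨ ¬p2) ∨ p4 ∨ p2) ∨ p2
⇔ (¬¬(¬¬p4 ∨ ¬p2) ∧ ¬p4 ∧ ¬p2) ∨ p2
⇔ ((¬¬p4 ∨ ¬p2) ∧ ¬p4 ∧ ¬p2) ∨ p2
⇔ ((p4 ∨ ¬p2) ∧ ¬p4 ∧ ¬p2) ∨ p2
⇔ (p4 ∧ ¬p4 ∧ ¬p2) ∨ (¬p2 ∧ ¬p4 ∧ ¬p2) ∨ p2
⇔ (¬p2 ∧ ¬p4) ∨ p2

(¬p2 ∧ ¬p4) ∨ p2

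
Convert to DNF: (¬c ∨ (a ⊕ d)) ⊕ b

¬c ∧ ¬b ∨ a ∧ ¬d ∧ ¬b ∨ ¬a ∧ d ∧ ¬b ∨ c ∧ ¬a ∧ ¬d ∧ b ∨ c ∧ d ∧ a ∧ b

(¬c ∨ (a ⊕ d)) ⊕ b
⇔ (¬c ∨ (a ⊕ d)) ∧ ¬b ∨ ¬(¬c ∨ (a ⊕ d)) ∧ b   (expand ⊕)
⇔ (¬c ∨ a ∧ ¬d ∨ ¬a ∧ d) ∧ ¬b ∨ ¬(¬c ∨ (a ⊕ d)) ∧ b   (expand ⊕)
⇔ (¬c ∨ a ∧ ¬d ∨ ¬a ∧ d) ∧ ¬b ∨ ¬(¬c ∨ a ∧ ¬d ∨ ¬a ∧ d) ∧ b   (expand ⊕)
⇔ (¬c ∨ a ∧ ¬d ∨ ¬a ∧ d) ∧ ¬b ∨ ¬¬c ∧ ¬(a ∧ ¬d) ∧ ¬(¬a ∧ d) ∧ b   (De Morgan)
⇔ (¬c ∨ a ∧ ¬d ∨ ¬a ∧ d) ∧ ¬b ∨ c ∧ ¬(a ∧ ¬d) ∧ ¬(¬a ∧ d) ∧ b   (double negation)
⇔ (¬c ∨ a ∧ ¬d ∨ ¬a ∧ d) ∧ ¬b ∨ c ∧ (¬a ∨ ¬¬d) ∧ ¬(¬a ∧ d) ∧ b   (De Morgan)
⇔ (¬c ∨ a ∧ ¬d ∨ ¬a ∧ d) ∧ ¬b ∨ c ∧ (¬a ∨ d) ∧ ¬(¬a ∧ d) ∧ b   (double negation)
⇔ (¬c ∨ a ∧ ¬d ∨ ¬a ∧ d) ∧ ¬b ∨ c ∧ (¬a ∨ d) ∧ (¬¬a ∨ ¬d) ∧ b   (De Morgan)
⇔ (¬c ∨ a ∧ ¬d ∨ ¬a ∧ d) ∧ ¬b ∨ c ∧ (¬a ∨ d) ∧ (a ∨ ¬d) ∧ b   (double negation)
⇔ ¬c ∧ ¬b ∨ a ∧ ¬d ∧ ¬b ∨ ¬a ∧ d ∧ ¬b ∨ c ∧ ¬a ∧ a ∧ b ∨ c ∧ ¬a ∧ ¬d ∧ b ∨ c ∧ d ∧ a ∧ b ∨ c ∧ d ∧ ¬d ∧ b   (distribute ∧ over ∨)
⇔ ¬c ∧ ¬b ∨ a ∧ ¬d ∧ ¬b ∨ ¬a ∧ d ∧ ¬b ∨ c ∧ ¬a ∧ ¬d ∧ b ∨ c ∧ d ∧ a ∧ b   (simplify)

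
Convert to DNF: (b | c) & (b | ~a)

b | (c & ~a)

(b | c) & (b | ~a)
⇔ (b & b) | (b & ~a) | (c & b) | (c & ~a)
⇔ b | (c & ~a)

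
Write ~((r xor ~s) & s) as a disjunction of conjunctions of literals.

~((r xor ~s) & s)
⇔ ~(((r & ~~s) | (~r & ~s)) & s)   [expand xor]
⇔ ~((r & ~~s) | (~r & ~s)) | ~s   [De Morgan]
⇔ (~(r & ~~s) & ~(~r & ~s)) | ~s   [De Morgan]
⇔ ((~r | ~~~s) & ~(~r & ~s)) | ~s   [De Morgan]
⇔ ((~r | ~s) & ~(~r & ~s)) | ~s   [double negation]
⇔ ((~r | ~s) & (~~r | ~~s)) | ~s   [De Morgan]
⇔ ((~r | ~s) & (r | ~~s)) | ~s   [double negation]
⇔ ((~r | ~s) & (r | s)) | ~s   [double negation]
⇔ (~r & r) | (~r & s) | (~s & r) | (~s & s) | ~s   [distribute & over |]
⇔ (~r & s) | ~s   [simplify]

(~r & s) | ~s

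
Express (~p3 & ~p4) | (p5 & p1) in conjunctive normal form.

(~p3 & ~p4) | (p5 & p1)
≡ (~p3 | p5) & (~p3 | p1) & (~p4 | p5) & (~p4 | p1)   [distribute | over &]

(~p3 | p5) & (~p3 | p1) & (~p4 | p5) & (~p4 | p1)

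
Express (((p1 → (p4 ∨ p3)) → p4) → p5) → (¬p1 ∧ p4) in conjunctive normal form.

(p1 ∨ p4) ∧ (¬p3 ∨ p4) ∧ (¬p5 ∨ ¬p1) ∧ (¬p5 ∨ p4)

(((p1 → (p4 ∨ p3)) → p4) → p5) → (¬p1 ∧ p4)
= ¬(((p1 → (p4 ∨ p3)) → p4) → p5) ∨ (¬p1 ∧ p4)   [eliminate →]
= ¬(¬((p1 → (p4 ∨ p3)) → p4) ∨ p5) ∨ (¬p1 ∧ p4)   [eliminate →]
= ¬(¬(¬(p1 → (p4 ∨ p3)) ∨ p4) ∨ p5) ∨ (¬p1 ∧ p4)   [eliminate →]
= ¬(¬(¬(¬p1 ∨ p4 ∨ p3) ∨ p4) ∨ p5) ∨ (¬p1 ∧ p4)   [eliminate →]
= (¬¬(¬(¬p1 ∨ p4 ∨ p3) ∨ p4) ∧ ¬p5) ∨ (¬p1 ∧ p4)   [De Morgan]
= ((¬(¬p1 ∨ p4 ∨ p3) ∨ p4) ∧ ¬p5) ∨ (¬p1 ∧ p4)   [double negation]
= (((¬¬p1 ∧ ¬p4 ∧ ¬p3) ∨ p4) ∧ ¬p5) ∨ (¬p1 ∧ p4)   [De Morgan]
= (((p1 ∧ ¬p4 ∧ ¬p3) ∨ p4) ∧ ¬p5) ∨ (¬p1 ∧ p4)   [double negation]
= (p1 ∨ p4 ∨ ¬p1) ∧ (p1 ∨ p4 ∨ p4) ∧ (¬p4 ∨ p4 ∨ ¬p1) ∧ (¬p4 ∨ p4 ∨ p4) ∧ (¬p3 ∨ p4 ∨ ¬p1) ∧ (¬p3 ∨ p4 ∨ p4) ∧ (¬p5 ∨ ¬p1) ∧ (¬p5 ∨ p4)   [distribute ∨ over ∧]
= (p1 ∨ p4) ∧ (¬p3 ∨ p4) ∧ (¬p5 ∨ ¬p1) ∧ (¬p5 ∨ p4)   [simplify]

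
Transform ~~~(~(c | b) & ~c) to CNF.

c | b

~~~(~(c | b) & ~c)
⇔ ~(~(c | b) & ~c)
⇔ ~~(c | b) | ~~c
⇔ c | b | ~~c
⇔ c | b | c
⇔ c | b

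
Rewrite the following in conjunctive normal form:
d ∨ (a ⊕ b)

(d ∨ a ∨ b) ∧ (d ∨ ¬a ∨ ¬b)

d ∨ (a ⊕ b)
= d ∨ ((a ∨ b) ∧ ¬(a ∧ b))   (expand ⊕)
= d ∨ ((a ∨ b) ∧ (¬a ∨ ¬b))   (De Morgan)
= (d ∨ a ∨ b) ∧ (d ∨ ¬a ∨ ¬b)   (distribute ∨ over ∧)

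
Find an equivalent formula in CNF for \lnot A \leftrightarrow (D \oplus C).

\lnot A \leftrightarrow (D \oplus C)
⇔ (\lnot A \to (D \oplus C)) \land ((D \oplus C) \to \lnot A)   [eliminate \leftrightarrow]
⇔ (\lnot \lnot A \lor (D \oplus C)) \land ((D \oplus C) \to \lnot A)   [eliminate \to]
⇔ (\lnot \lnot A \lor ((D \lor C) \land \lnot (D \land C))) \land ((D \oplus C) \to \lnot A)   [expand \oplus]
⇔ (\lnot \lnot A \lor ((D \lor C) \land \lnot (D \land C))) \land (\lnot (D \oplus C) \lor \lnot A)   [eliminate \to]
⇔ (\lnot \lnot A \lor ((D \lor C) \land \lnot (D \land C))) \land (\lnot ((D \lor C) \land \lnot (D \land C)) \lor \lnot A)   [expand \oplus]
⇔ (A \lor ((D \lor C) \land \lnot (D \land C))) \land (\lnot ((D \lor C) \land \lnot (D \land C)) \lor \lnot A)   [double negation]
⇔ (A \lor ((D \lor C) \land (\lnot D \lor \lnot C))) \land (\lnot ((D \lor C) \land \lnot (D \land C)) \lor \lnot A)   [De Morgan]
⇔ (A \lor ((D \lor C) \land (\lnot D \lor \lnot C))) \land (\lnot (D \lor C) \lor \lnot \lnot (D \land C) \lor \lnot A)   [De Morgan]
⇔ (A \lor ((D \lor C) \land (\lnot D \lor \lnot C))) \land ((\lnot D \land \lnot C) \lor \lnot \lnot (D \land C) \lor \lnot A)   [De Morgan]
⇔ (A \lor ((D \lor C) \land (\lnot D \lor \lnot C))) \land ((\lnot D \land \lnot C) \lor (D \land C) \lor \lnot A)   [double negation]
⇔ (A \lor D \lor C) \land (A \lor \lnot D \lor \lnot C) \land (\lnot D \lor D \lor \lnot A) \land (\lnot D \lor C \lor \lnot A) \land (\lnot C \lor D \lor \lnot A) \land (\lnot C \lor C \lor \lnot A)   [distribute \lor over \land]
⇔ (A \lor D \lor C) \land (A \lor \lnot D \lor \lnot C) \land (\lnot D \lor C \lor \lnot A) \land (\lnot C \lor D \lor \lnot A)   [simplify]

(A \lor D \lor C) \land (A \lor \lnot D \lor \lnot C) \land (\lnot D \lor C \lor \lnot A) \land (\lnot C \lor D \lor \lnot A)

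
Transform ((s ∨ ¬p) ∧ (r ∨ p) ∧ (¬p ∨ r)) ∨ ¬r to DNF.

((s ∨ ¬p) ∧ (r ∨ p) ∧ (¬p ∨ r)) ∨ ¬r
≡ (s ∧ r ∧ ¬p) ∨ (s ∧ r ∧ r) ∨ (s ∧ p ∧ ¬p) ∨ (s ∧ p ∧ r) ∨ (¬p ∧ r ∧ ¬p) ∨ (¬p ∧ r ∧ r) ∨ (¬p ∧ p ∧ ¬p) ∨ (¬p ∧ p ∧ r) ∨ ¬r   [distribute ∧ over ∨]
≡ (s ∧ r) ∨ (¬p ∧ r) ∨ ¬r   [simplify]

(s ∧ r) ∨ (¬p ∧ r) ∨ ¬r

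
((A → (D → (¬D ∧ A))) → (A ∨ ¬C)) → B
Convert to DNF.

((A → (D → (¬D ∧ A))) → (A ∨ ¬C)) → B
≡ ¬((A → (D → (¬D ∧ A))) → (A ∨ ¬C)) ∨ B   — eliminate →
≡ ¬(¬(A → (D → (¬D ∧ A))) ∨ A ∨ ¬C) ∨ B   — eliminate →
≡ ¬(¬(¬A ∨ (D → (¬D ∧ A))) ∨ A ∨ ¬C) ∨ B   — eliminate →
≡ ¬(¬(¬A ∨ ¬D ∨ (¬D ∧ A)) ∨ A ∨ ¬C) ∨ B   — eliminate →
≡ (¬¬(¬A ∨ ¬D ∨ (¬D ∧ A)) ∧ ¬A ∧ ¬¬C) ∨ B   — De Morgan
≡ ((¬A ∨ ¬D ∨ (¬D ∧ A)) ∧ ¬A ∧ ¬¬C) ∨ B   — double negation
≡ ((¬A ∨ ¬D ∨ (¬D ∧ A)) ∧ ¬A ∧ C) ∨ B   — double negation
≡ (¬A ∧ ¬A ∧ C) ∨ (¬D ∧ ¬A ∧ C) ∨ (¬D ∧ A ∧ ¬A ∧ C) ∨ B   — distribute ∧ over ∨
≡ (¬A ∧ C) ∨ B   — simplify

(¬A ∧ C) ∨ B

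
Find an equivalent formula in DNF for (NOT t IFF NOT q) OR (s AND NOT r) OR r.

(t AND q) OR (NOT q AND NOT t) OR (s AND NOT r) OR r

(NOT t IFF NOT q) OR (s AND NOT r) OR r
= ((NOT t IMPLIES NOT q) AND (NOT q IMPLIES NOT t)) OR (s AND NOT r) OR r   [eliminate IFF]
= ((NOT NOT t OR NOT q) AND (NOT q IMPLIES NOT t)) OR (s AND NOT r) OR r   [eliminate IMPLIES]
= ((NOT NOT t OR NOT q) AND (NOT NOT q OR NOT t)) OR (s AND NOT r) OR r   [eliminate IMPLIES]
= ((t OR NOT q) AND (NOT NOT q OR NOT t)) OR (s AND NOT r) OR r   [double negation]
= ((t OR NOT q) AND (q OR NOT t)) OR (s AND NOT r) OR r   [double negation]
= (t AND q) OR (t AND NOT t) OR (NOT q AND q) OR (NOT q AND NOT t) OR (s AND NOT r) OR r   [distribute AND over OR]
= (t AND q) OR (NOT q AND NOT t) OR (s AND NOT r) OR r   [simplify]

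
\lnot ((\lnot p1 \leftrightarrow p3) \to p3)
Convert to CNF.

\lnot ((\lnot p1 \leftrightarrow p3) \to p3)
≡ \lnot (\lnot (\lnot p1 \leftrightarrow p3) \lor p3)   (eliminate \to)
≡ \lnot (\lnot ((\lnot p1 \to p3) \land (p3 \to \lnot p1)) \lor p3)   (eliminate \leftrightarrow)
≡ \lnot (\lnot ((\lnot \lnot p1 \lor p3) \land (p3 \to \lnot p1)) \lor p3)   (eliminate \to)
≡ \lnot (\lnot ((\lnot \lnot p1 \lor p3) \land (\lnot p3 \lor \lnot p1)) \lor p3)   (eliminate \to)
≡ \lnot \lnot ((\lnot \lnot p1 \lor p3) \land (\lnot p3 \lor \lnot p1)) \land \lnot p3   (De Morgan)
≡ (\lnot \lnot p1 \lor p3) \land (\lnot p3 \lor \lnot p1) \land \lnot p3   (double negation)
≡ (p1 \lor p3) \land (\lnot p3 \lor \lnot p1) \land \lnot p3   (double negation)
≡ (p1 \lor p3) \land \lnot p3   (simplify)

(p1 \lor p3) \land \lnot p3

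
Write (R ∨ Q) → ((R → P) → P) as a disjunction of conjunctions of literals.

(¬R ∧ ¬Q) ∨ (R ∧ ¬P) ∨ P

(R ∨ Q) → ((R → P) → P)
≡ ¬(R ∨ Q) ∨ ((R → P) → P)   (eliminate →)
≡ ¬(R ∨ Q) ∨ ¬(R → P) ∨ P   (eliminate →)
≡ ¬(R ∨ Q) ∨ ¬(¬R ∨ P) ∨ P   (eliminate →)
≡ (¬R ∧ ¬Q) ∨ ¬(¬R ∨ P) ∨ P   (De Morgan)
≡ (¬R ∧ ¬Q) ∨ (¬¬R ∧ ¬P) ∨ P   (De Morgan)
≡ (¬R ∧ ¬Q) ∨ (R ∧ ¬P) ∨ P   (double negation)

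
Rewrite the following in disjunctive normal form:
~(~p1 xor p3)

~(~p1 xor p3)
= ~((~p1 & ~p3) | (~~p1 & p3))   [expand xor]
= ~(~p1 & ~p3) & ~(~~p1 & p3)   [De Morgan]
= (~~p1 | ~~p3) & ~(~~p1 & p3)   [De Morgan]
= (p1 | ~~p3) & ~(~~p1 & p3)   [double negation]
= (p1 | p3) & ~(~~p1 & p3)   [double negation]
= (p1 | p3) & (~~~p1 | ~p3)   [De Morgan]
= (p1 | p3) & (~p1 | ~p3)   [double negation]
= (p1 & ~p1) | (p1 & ~p3) | (p3 & ~p1) | (p3 & ~p3)   [distribute & over |]
= (p1 & ~p3) | (p3 & ~p1)   [simplify]

(p1 & ~p3) | (p3 & ~p1)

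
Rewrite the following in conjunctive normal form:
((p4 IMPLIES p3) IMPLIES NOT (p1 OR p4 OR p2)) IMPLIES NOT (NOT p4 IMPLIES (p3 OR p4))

((p4 IMPLIES p3) IMPLIES NOT (p1 OR p4 OR p2)) IMPLIES NOT (NOT p4 IMPLIES (p3 OR p4))
= NOT ((p4 IMPLIES p3) IMPLIES NOT (p1 OR p4 OR p2)) OR NOT (NOT p4 IMPLIES (p3 OR p4))   (eliminate IMPLIES)
= NOT (NOT (p4 IMPLIES p3) OR NOT (p1 OR p4 OR p2)) OR NOT (NOT p4 IMPLIES (p3 OR p4))   (eliminate IMPLIES)
= NOT (NOT (NOT p4 OR p3) OR NOT (p1 OR p4 OR p2)) OR NOT (NOT p4 IMPLIES (p3 OR p4))   (eliminate IMPLIES)
= NOT (NOT (NOT p4 OR p3) OR NOT (p1 OR p4 OR p2)) OR NOT (NOT NOT p4 OR p3 OR p4)   (eliminate IMPLIES)
= (NOT NOT (NOT p4 OR p3) AND NOT NOT (p1 OR p4 OR p2)) OR NOT (NOT NOT p4 OR p3 OR p4)   (De Morgan)
= ((NOT p4 OR p3) AND NOT NOT (p1 OR p4 OR p2)) OR NOT (NOT NOT p4 OR p3 OR p4)   (double negation)
= ((NOT p4 OR p3) AND (p1 OR p4 OR p2)) OR NOT (NOT NOT p4 OR p3 OR p4)   (double negation)
= ((NOT p4 OR p3) AND (p1 OR p4 OR p2)) OR (NOT NOT NOT p4 AND NOT p3 AND NOT p4)   (De Morgan)
= ((NOT p4 OR p3) AND (p1 OR p4 OR p2)) OR (NOT p4 AND NOT p3 AND NOT p4)   (double negation)
= (NOT p4 OR p3 OR NOT p4) AND (NOT p4 OR p3 OR NOT p3) AND (NOT p4 OR p3 OR NOT p4) AND (p1 OR p4 OR p2 OR NOT p4) AND (p1 OR p4 OR p2 OR NOT p3) AND (p1 OR p4 OR p2 OR NOT p4)   (distribute OR over AND)
= (NOT p4 OR p3) AND (p1 OR p4 OR p2 OR NOT p3)   (simplify)

(NOT p4 OR p3) AND (p1 OR p4 OR p2 OR NOT p3)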